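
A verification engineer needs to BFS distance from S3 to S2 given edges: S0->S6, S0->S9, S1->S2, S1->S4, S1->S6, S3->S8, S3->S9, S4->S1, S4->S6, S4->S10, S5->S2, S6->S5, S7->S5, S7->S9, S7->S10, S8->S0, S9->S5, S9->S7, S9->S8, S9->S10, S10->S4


BFS layer-by-layer from S3:
  dist 0: {S3}
  dist 1: {S8, S9}
  dist 2: {S0, S5, S7, S10}
  dist 3: {S2, S4, S6}
  -> S2 reached at distance 3
Shortest path length = 3

3


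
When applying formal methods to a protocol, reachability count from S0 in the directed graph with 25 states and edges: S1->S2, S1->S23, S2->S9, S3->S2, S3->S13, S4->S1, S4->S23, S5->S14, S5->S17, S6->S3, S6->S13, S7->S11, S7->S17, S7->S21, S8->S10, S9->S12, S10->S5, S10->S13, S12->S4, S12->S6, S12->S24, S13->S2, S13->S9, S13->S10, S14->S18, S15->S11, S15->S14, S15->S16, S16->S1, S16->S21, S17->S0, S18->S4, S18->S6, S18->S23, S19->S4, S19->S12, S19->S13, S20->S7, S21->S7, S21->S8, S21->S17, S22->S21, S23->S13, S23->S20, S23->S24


BFS from S0:
  layer 0: {S0}
Reachable set: {S0}
Count = 1

1


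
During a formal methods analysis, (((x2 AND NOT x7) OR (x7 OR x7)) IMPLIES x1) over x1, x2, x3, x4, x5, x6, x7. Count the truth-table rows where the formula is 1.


Formula: (((x2 AND NOT x7) OR (x7 OR x7)) IMPLIES x1) over 7 vars (128 rows)
Evaluate each row (x1, x2, x3, x4, x5, x6, x7 as bits, MSB first):
  row 0 [0000000]: (((0 AND NOT 0) OR (0 OR 0)) IMPLIES 0) -> 1
  row 1 [0000001]: (((0 AND NOT 1) OR (1 OR 1)) IMPLIES 0) -> 0
  row 2 [0000010]: (((0 AND NOT 0) OR (0 OR 0)) IMPLIES 0) -> 1
  row 3 [0000011]: (((0 AND NOT 1) OR (1 OR 1)) IMPLIES 0) -> 0
  row 4 [0000100]: (((0 AND NOT 0) OR (0 OR 0)) IMPLIES 0) -> 1
  (every remaining row is evaluated the same way; all 128 results are listed next)
Full result column, 8 rows per line (x1,x2,x3,x4 fixed per line; x5,x6,x7 runs 000..111 left to right):
  rows 0-7 [x1,x2,x3,x4=0000]: 10101010  (ones: 4)
  rows 8-15 [x1,x2,x3,x4=0001]: 10101010  (ones: 4)
  rows 16-23 [x1,x2,x3,x4=0010]: 10101010  (ones: 4)
  rows 24-31 [x1,x2,x3,x4=0011]: 10101010  (ones: 4)
  rows 32-39 [x1,x2,x3,x4=0100]: 00000000  (ones: 0)
  rows 40-47 [x1,x2,x3,x4=0101]: 00000000  (ones: 0)
  rows 48-55 [x1,x2,x3,x4=0110]: 00000000  (ones: 0)
  rows 56-63 [x1,x2,x3,x4=0111]: 00000000  (ones: 0)
  rows 64-71 [x1,x2,x3,x4=1000]: 11111111  (ones: 8)
  rows 72-79 [x1,x2,x3,x4=1001]: 11111111  (ones: 8)
  rows 80-87 [x1,x2,x3,x4=1010]: 11111111  (ones: 8)
  rows 88-95 [x1,x2,x3,x4=1011]: 11111111  (ones: 8)
  rows 96-103 [x1,x2,x3,x4=1100]: 11111111  (ones: 8)
  rows 104-111 [x1,x2,x3,x4=1101]: 11111111  (ones: 8)
  rows 112-119 [x1,x2,x3,x4=1110]: 11111111  (ones: 8)
  rows 120-127 [x1,x2,x3,x4=1111]: 11111111  (ones: 8)
Count of 1-rows = 4+4+4+4+0+0+0+0+8+8+8+8+8+8+8+8 = 80

80


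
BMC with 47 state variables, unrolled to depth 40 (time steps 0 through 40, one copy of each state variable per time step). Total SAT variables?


BMC unrolls to depth k, creating one copy of each state var for steps 0..k.
Step count = 40 + 1 = 41 (steps 0 through 40)
Vars per step = 47
Total = 47 * 41 = 1927

1927


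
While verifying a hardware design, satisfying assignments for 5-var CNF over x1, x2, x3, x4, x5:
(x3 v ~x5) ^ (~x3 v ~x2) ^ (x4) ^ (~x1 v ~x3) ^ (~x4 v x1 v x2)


CNF with 5 clauses over 5 vars (32 assignments).
An assignment satisfies CNF iff every clause has >=1 true literal.
Check each row (bits = x1,x2,x3,x4,x5; clause T/F shown):
  row 0 [00000]: clauses=TTFTT -> 0
  row 1 [00001]: clauses=FTFTT -> 0
  row 2 [00010]: clauses=TTTTF -> 0
  row 3 [00011]: clauses=FTTTF -> 0
  row 4 [00100]: clauses=TTFTT -> 0
  row 5 [00101]: clauses=TTFTT -> 0
  row 6 [00110]: clauses=TTTTF -> 0
  row 7 [00111]: clauses=TTTTF -> 0
  row 8 [01000]: clauses=TTFTT -> 0
  row 9 [01001]: clauses=FTFTT -> 0
  row 10 [01010]: clauses=TTTTT -> 1
  row 11 [01011]: clauses=FTTTT -> 0
  row 12 [01100]: clauses=TFFTT -> 0
  row 13 [01101]: clauses=TFFTT -> 0
  row 14 [01110]: clauses=TFTTT -> 0
  row 15 [01111]: clauses=TFTTT -> 0
  row 16 [10000]: clauses=TTFTT -> 0
  row 17 [10001]: clauses=FTFTT -> 0
  row 18 [10010]: clauses=TTTTT -> 1
  row 19 [10011]: clauses=FTTTT -> 0
  row 20 [10100]: clauses=TTFFT -> 0
  row 21 [10101]: clauses=TTFFT -> 0
  row 22 [10110]: clauses=TTTFT -> 0
  row 23 [10111]: clauses=TTTFT -> 0
  row 24 [11000]: clauses=TTFTT -> 0
  row 25 [11001]: clauses=FTFTT -> 0
  row 26 [11010]: clauses=TTTTT -> 1
  row 27 [11011]: clauses=FTTTT -> 0
  row 28 [11100]: clauses=TFFFT -> 0
  row 29 [11101]: clauses=TFFFT -> 0
  row 30 [11110]: clauses=TFTFT -> 0
  row 31 [11111]: clauses=TFTFT -> 0
Full result column, 8 rows per line (x1,x2 fixed per line; x3,x4,x5 runs 000..111 left to right):
  rows 0-7 [x1,x2=00]: 00000000  (ones: 0)
  rows 8-15 [x1,x2=01]: 00100000  (ones: 1)
  rows 16-23 [x1,x2=10]: 00100000  (ones: 1)
  rows 24-31 [x1,x2=11]: 00100000  (ones: 1)
Satisfying assignments = 0+1+1+1 = 3

3


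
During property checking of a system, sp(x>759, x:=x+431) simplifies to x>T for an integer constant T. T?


Formula: sp(P, x:=E) = exists old_x. (x = E[old_x/x]) AND P[old_x/x] (old_x is the value of x before the assignment; eliminate old_x by solving x = E[old_x/x] for old_x)
Step 1: Precondition P: x>759, i.e. old_x > 759
Step 2: Assignment gives x = old_x + 431, so old_x = x - 431
Step 3: Substitute into P: x - 431 > 759
Step 4: Simplify: x > 759+431 = 1190

1190


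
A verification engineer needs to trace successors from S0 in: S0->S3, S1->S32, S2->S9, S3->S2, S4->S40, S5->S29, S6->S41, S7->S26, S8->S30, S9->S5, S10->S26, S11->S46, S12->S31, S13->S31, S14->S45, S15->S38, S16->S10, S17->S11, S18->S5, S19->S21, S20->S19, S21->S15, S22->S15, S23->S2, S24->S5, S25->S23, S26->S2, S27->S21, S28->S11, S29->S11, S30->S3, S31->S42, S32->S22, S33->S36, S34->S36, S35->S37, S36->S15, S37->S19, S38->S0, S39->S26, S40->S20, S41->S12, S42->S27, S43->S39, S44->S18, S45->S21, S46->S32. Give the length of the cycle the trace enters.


Trace from S0 until a state repeats:
  S0 -> S3 -> S2 -> S9 -> S5 -> S29 -> S11 -> S46 -> S32 -> S22 -> S15 -> S38 -> S0
S0 first seen at step 0, revisited at step 12.
Cycle length = 12 - 0 = 12

12


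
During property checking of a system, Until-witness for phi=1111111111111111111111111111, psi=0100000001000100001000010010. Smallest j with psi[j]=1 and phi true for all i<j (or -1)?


(phi U psi) at 0: need smallest j with psi[j]=1 and phi[i]=1 for all i in [0,j).
Scan from step 0:
  step 0: phi=1, psi=0 -> continue
  step 1: psi=1 and phi held for [0,1) -> witness found
Witness step = 1

1


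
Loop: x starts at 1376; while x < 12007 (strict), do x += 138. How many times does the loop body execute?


Step 1: x goes from 1376 toward 12007 by 138; the body runs while x<12007, so iterations = ceil((bound-start)/step)
Step 2: Distance=10631
Step 3: ceil(10631/138)=78

78


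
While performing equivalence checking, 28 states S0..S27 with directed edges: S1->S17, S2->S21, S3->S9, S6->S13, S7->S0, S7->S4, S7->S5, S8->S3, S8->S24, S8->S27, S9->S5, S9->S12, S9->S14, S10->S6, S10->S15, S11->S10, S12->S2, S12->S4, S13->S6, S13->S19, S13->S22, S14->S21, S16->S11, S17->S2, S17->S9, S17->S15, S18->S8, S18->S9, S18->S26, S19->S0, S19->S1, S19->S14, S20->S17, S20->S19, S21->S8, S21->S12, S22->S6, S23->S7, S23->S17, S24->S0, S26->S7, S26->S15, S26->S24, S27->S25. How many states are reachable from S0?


BFS from S0:
  layer 0: {S0}
Reachable set: {S0}
Count = 1

1


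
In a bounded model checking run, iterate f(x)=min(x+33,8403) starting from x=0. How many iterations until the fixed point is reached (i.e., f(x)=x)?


Step 1: x=0, cap=8403, increment=33
Step 2: x grows by 33 each step until capped at 8403; fixed point is x=8403
Step 3: iterations = ceil(8403/33) = 255

255


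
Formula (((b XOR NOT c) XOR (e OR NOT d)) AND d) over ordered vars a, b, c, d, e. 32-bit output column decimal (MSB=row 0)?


Formula: (((b XOR NOT c) XOR (e OR NOT d)) AND d) over a, b, c, d, e (32 rows)
Evaluate each row (bits = a,b,c,d,e, MSB first):
  row 0 [00000]: (((0 XOR NOT 0) XOR (0 OR NOT 0)) AND 0) -> 0
  row 1 [00001]: (((0 XOR NOT 0) XOR (1 OR NOT 0)) AND 0) -> 0
  row 2 [00010]: (((0 XOR NOT 0) XOR (0 OR NOT 1)) AND 1) -> 1
  row 3 [00011]: (((0 XOR NOT 0) XOR (1 OR NOT 1)) AND 1) -> 0
  row 4 [00100]: (((0 XOR NOT 1) XOR (0 OR NOT 0)) AND 0) -> 0
  row 5 [00101]: (((0 XOR NOT 1) XOR (1 OR NOT 0)) AND 0) -> 0
  row 6 [00110]: (((0 XOR NOT 1) XOR (0 OR NOT 1)) AND 1) -> 0
  row 7 [00111]: (((0 XOR NOT 1) XOR (1 OR NOT 1)) AND 1) -> 1
  row 8 [01000]: (((1 XOR NOT 0) XOR (0 OR NOT 0)) AND 0) -> 0
  row 9 [01001]: (((1 XOR NOT 0) XOR (1 OR NOT 0)) AND 0) -> 0
  row 10 [01010]: (((1 XOR NOT 0) XOR (0 OR NOT 1)) AND 1) -> 0
  row 11 [01011]: (((1 XOR NOT 0) XOR (1 OR NOT 1)) AND 1) -> 1
  row 12 [01100]: (((1 XOR NOT 1) XOR (0 OR NOT 0)) AND 0) -> 0
  row 13 [01101]: (((1 XOR NOT 1) XOR (1 OR NOT 0)) AND 0) -> 0
  row 14 [01110]: (((1 XOR NOT 1) XOR (0 OR NOT 1)) AND 1) -> 1
  row 15 [01111]: (((1 XOR NOT 1) XOR (1 OR NOT 1)) AND 1) -> 0
  row 16 [10000]: (((0 XOR NOT 0) XOR (0 OR NOT 0)) AND 0) -> 0
  row 17 [10001]: (((0 XOR NOT 0) XOR (1 OR NOT 0)) AND 0) -> 0
  row 18 [10010]: (((0 XOR NOT 0) XOR (0 OR NOT 1)) AND 1) -> 1
  row 19 [10011]: (((0 XOR NOT 0) XOR (1 OR NOT 1)) AND 1) -> 0
  row 20 [10100]: (((0 XOR NOT 1) XOR (0 OR NOT 0)) AND 0) -> 0
  row 21 [10101]: (((0 XOR NOT 1) XOR (1 OR NOT 0)) AND 0) -> 0
  row 22 [10110]: (((0 XOR NOT 1) XOR (0 OR NOT 1)) AND 1) -> 0
  row 23 [10111]: (((0 XOR NOT 1) XOR (1 OR NOT 1)) AND 1) -> 1
  row 24 [11000]: (((1 XOR NOT 0) XOR (0 OR NOT 0)) AND 0) -> 0
  row 25 [11001]: (((1 XOR NOT 0) XOR (1 OR NOT 0)) AND 0) -> 0
  row 26 [11010]: (((1 XOR NOT 0) XOR (0 OR NOT 1)) AND 1) -> 0
  row 27 [11011]: (((1 XOR NOT 0) XOR (1 OR NOT 1)) AND 1) -> 1
  row 28 [11100]: (((1 XOR NOT 1) XOR (0 OR NOT 0)) AND 0) -> 0
  row 29 [11101]: (((1 XOR NOT 1) XOR (1 OR NOT 0)) AND 0) -> 0
  row 30 [11110]: (((1 XOR NOT 1) XOR (0 OR NOT 1)) AND 1) -> 1
  row 31 [11111]: (((1 XOR NOT 1) XOR (1 OR NOT 1)) AND 1) -> 0
Full result column, 4 rows per line (a,b,c fixed per line; d,e runs 00..11 left to right):
  rows 0-3 [a,b,c=000]: 0010  = hex 2
  rows 4-7 [a,b,c=001]: 0001  = hex 1
  rows 8-11 [a,b,c=010]: 0001  = hex 1
  rows 12-15 [a,b,c=011]: 0010  = hex 2
  rows 16-19 [a,b,c=100]: 0010  = hex 2
  rows 20-23 [a,b,c=101]: 0001  = hex 1
  rows 24-27 [a,b,c=110]: 0001  = hex 1
  rows 28-31 [a,b,c=111]: 0010  = hex 2
Output column (row 0 .. row 31) = 00100001000100100010000100010010
Output column grouped in 4s = 0010 0001 0001 0010 0010 0001 0001 0010 = 0x21122112
Convert to decimal digit by digit (value = value*16 + digit):
  2 -> 2
  2*16 + 1 = 33
  33*16 + 1 = 529
  529*16 + 2 = 8466
  8466*16 + 2 = 135458
  135458*16 + 1 = 2167329
  2167329*16 + 1 = 34677265
  34677265*16 + 2 = 554836242
Decimal = 554836242

554836242


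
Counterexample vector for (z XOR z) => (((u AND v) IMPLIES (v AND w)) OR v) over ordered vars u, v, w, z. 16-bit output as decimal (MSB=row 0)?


F1 = (z XOR z)
F2 = (((u AND v) IMPLIES (v AND w)) OR v)
Counterexample to F1=>F2 is where F1=1 and F2=0.
Evaluate each row (bits = u,v,w,z, MSB first):
  row 0 [0000]: F1=0 F2=1 -> F1&~F2 -> 0
  row 1 [0001]: F1=0 F2=1 -> F1&~F2 -> 0
  row 2 [0010]: F1=0 F2=1 -> F1&~F2 -> 0
  row 3 [0011]: F1=0 F2=1 -> F1&~F2 -> 0
  row 4 [0100]: F1=0 F2=1 -> F1&~F2 -> 0
  row 5 [0101]: F1=0 F2=1 -> F1&~F2 -> 0
  row 6 [0110]: F1=0 F2=1 -> F1&~F2 -> 0
  row 7 [0111]: F1=0 F2=1 -> F1&~F2 -> 0
  row 8 [1000]: F1=0 F2=1 -> F1&~F2 -> 0
  row 9 [1001]: F1=0 F2=1 -> F1&~F2 -> 0
  row 10 [1010]: F1=0 F2=1 -> F1&~F2 -> 0
  row 11 [1011]: F1=0 F2=1 -> F1&~F2 -> 0
  row 12 [1100]: F1=0 F2=1 -> F1&~F2 -> 0
  row 13 [1101]: F1=0 F2=1 -> F1&~F2 -> 0
  row 14 [1110]: F1=0 F2=1 -> F1&~F2 -> 0
  row 15 [1111]: F1=0 F2=1 -> F1&~F2 -> 0
Full result column, 4 rows per line (u,v fixed per line; w,z runs 00..11 left to right):
  rows 0-3 [u,v=00]: 0000  = hex 0
  rows 4-7 [u,v=01]: 0000  = hex 0
  rows 8-11 [u,v=10]: 0000  = hex 0
  rows 12-15 [u,v=11]: 0000  = hex 0
Counterexample vector (row 0 .. row 15) = 0000000000000000
Output column grouped in 4s = 0000 0000 0000 0000 = 0x0000
Convert to decimal digit by digit (value = value*16 + digit):
  0 -> 0
  0*16 + 0 = 0
  0*16 + 0 = 0
  0*16 + 0 = 0
Decimal = 0

0


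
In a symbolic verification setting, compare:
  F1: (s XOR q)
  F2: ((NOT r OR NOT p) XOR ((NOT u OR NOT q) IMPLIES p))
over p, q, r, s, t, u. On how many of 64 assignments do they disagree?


F1 = (s XOR q)
F2 = ((NOT r OR NOT p) XOR ((NOT u OR NOT q) IMPLIES p))
Evaluate both on each of 64 rows (bits = p,q,r,s,t,u):
  row 0 [000000]: F1=0 F2=1 (differ) -> 1
  row 1 [000001]: F1=0 F2=1 (differ) -> 1
  row 2 [000010]: F1=0 F2=1 (differ) -> 1
  row 3 [000011]: F1=0 F2=1 (differ) -> 1
  row 4 [000100]: F1=1 F2=1 -> 0
  (every remaining row is evaluated the same way; all 64 results are listed next)
Full result column, 8 rows per line (p,q,r fixed per line; s,t,u runs 000..111 left to right):
  rows 0-7 [p,q,r=000]: 11110000  (ones: 4)
  rows 8-15 [p,q,r=001]: 11110000  (ones: 4)
  rows 16-23 [p,q,r=010]: 01011010  (ones: 4)
  rows 24-31 [p,q,r=011]: 01011010  (ones: 4)
  rows 32-39 [p,q,r=100]: 00001111  (ones: 4)
  rows 40-47 [p,q,r=101]: 11110000  (ones: 4)
  rows 48-55 [p,q,r=110]: 11110000  (ones: 4)
  rows 56-63 [p,q,r=111]: 00001111  (ones: 4)
Disagreements = 4+4+4+4+4+4+4+4 = 32

32


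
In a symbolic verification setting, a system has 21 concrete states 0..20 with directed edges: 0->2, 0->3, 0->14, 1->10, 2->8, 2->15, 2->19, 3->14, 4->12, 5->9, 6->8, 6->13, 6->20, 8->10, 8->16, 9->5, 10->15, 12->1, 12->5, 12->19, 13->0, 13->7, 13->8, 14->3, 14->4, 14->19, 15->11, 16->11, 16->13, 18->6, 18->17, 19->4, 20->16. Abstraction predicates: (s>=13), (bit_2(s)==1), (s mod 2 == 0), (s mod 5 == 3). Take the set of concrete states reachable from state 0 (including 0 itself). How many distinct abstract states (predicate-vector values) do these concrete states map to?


BFS from 0:
Concrete reachable: {0, 1, 2, 3, 4, 5, 7, 8, 9, 10, 11, 12, 13, 14, 15, 16, 19}
Abstract via predicates (s>=13), (bit_2(s)==1), (s mod 2 == 0), (s mod 5 == 3):
  (0,0,0,0) <- {1, 9, 11}
  (0,0,0,1) <- {3}
  (0,0,1,0) <- {0, 2, 10}
  (0,0,1,1) <- {8}
  (0,1,0,0) <- {5, 7}
  (0,1,1,0) <- {4, 12}
  (1,0,0,0) <- {19}
  (1,0,1,0) <- {16}
  (1,1,0,0) <- {15}
  (1,1,0,1) <- {13}
  (1,1,1,0) <- {14}
Distinct abstract states = 11

11


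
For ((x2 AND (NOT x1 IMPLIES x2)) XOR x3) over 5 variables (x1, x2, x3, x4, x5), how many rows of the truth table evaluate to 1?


Formula: ((x2 AND (NOT x1 IMPLIES x2)) XOR x3) over 5 vars (32 rows)
Evaluate each row (x1, x2, x3, x4, x5 as bits, MSB first):
  row 0 [00000]: ((0 AND (NOT 0 IMPLIES 0)) XOR 0) -> 0
  row 1 [00001]: ((0 AND (NOT 0 IMPLIES 0)) XOR 0) -> 0
  row 2 [00010]: ((0 AND (NOT 0 IMPLIES 0)) XOR 0) -> 0
  row 3 [00011]: ((0 AND (NOT 0 IMPLIES 0)) XOR 0) -> 0
  row 4 [00100]: ((0 AND (NOT 0 IMPLIES 0)) XOR 1) -> 1
  row 5 [00101]: ((0 AND (NOT 0 IMPLIES 0)) XOR 1) -> 1
  row 6 [00110]: ((0 AND (NOT 0 IMPLIES 0)) XOR 1) -> 1
  row 7 [00111]: ((0 AND (NOT 0 IMPLIES 0)) XOR 1) -> 1
  row 8 [01000]: ((1 AND (NOT 0 IMPLIES 1)) XOR 0) -> 1
  row 9 [01001]: ((1 AND (NOT 0 IMPLIES 1)) XOR 0) -> 1
  row 10 [01010]: ((1 AND (NOT 0 IMPLIES 1)) XOR 0) -> 1
  row 11 [01011]: ((1 AND (NOT 0 IMPLIES 1)) XOR 0) -> 1
  row 12 [01100]: ((1 AND (NOT 0 IMPLIES 1)) XOR 1) -> 0
  row 13 [01101]: ((1 AND (NOT 0 IMPLIES 1)) XOR 1) -> 0
  row 14 [01110]: ((1 AND (NOT 0 IMPLIES 1)) XOR 1) -> 0
  row 15 [01111]: ((1 AND (NOT 0 IMPLIES 1)) XOR 1) -> 0
  row 16 [10000]: ((0 AND (NOT 1 IMPLIES 0)) XOR 0) -> 0
  row 17 [10001]: ((0 AND (NOT 1 IMPLIES 0)) XOR 0) -> 0
  row 18 [10010]: ((0 AND (NOT 1 IMPLIES 0)) XOR 0) -> 0
  row 19 [10011]: ((0 AND (NOT 1 IMPLIES 0)) XOR 0) -> 0
  row 20 [10100]: ((0 AND (NOT 1 IMPLIES 0)) XOR 1) -> 1
  row 21 [10101]: ((0 AND (NOT 1 IMPLIES 0)) XOR 1) -> 1
  row 22 [10110]: ((0 AND (NOT 1 IMPLIES 0)) XOR 1) -> 1
  row 23 [10111]: ((0 AND (NOT 1 IMPLIES 0)) XOR 1) -> 1
  row 24 [11000]: ((1 AND (NOT 1 IMPLIES 1)) XOR 0) -> 1
  row 25 [11001]: ((1 AND (NOT 1 IMPLIES 1)) XOR 0) -> 1
  row 26 [11010]: ((1 AND (NOT 1 IMPLIES 1)) XOR 0) -> 1
  row 27 [11011]: ((1 AND (NOT 1 IMPLIES 1)) XOR 0) -> 1
  row 28 [11100]: ((1 AND (NOT 1 IMPLIES 1)) XOR 1) -> 0
  row 29 [11101]: ((1 AND (NOT 1 IMPLIES 1)) XOR 1) -> 0
  row 30 [11110]: ((1 AND (NOT 1 IMPLIES 1)) XOR 1) -> 0
  row 31 [11111]: ((1 AND (NOT 1 IMPLIES 1)) XOR 1) -> 0
Full result column, 8 rows per line (x1,x2 fixed per line; x3,x4,x5 runs 000..111 left to right):
  rows 0-7 [x1,x2=00]: 00001111  (ones: 4)
  rows 8-15 [x1,x2=01]: 11110000  (ones: 4)
  rows 16-23 [x1,x2=10]: 00001111  (ones: 4)
  rows 24-31 [x1,x2=11]: 11110000  (ones: 4)
Count of 1-rows = 4+4+4+4 = 16

16


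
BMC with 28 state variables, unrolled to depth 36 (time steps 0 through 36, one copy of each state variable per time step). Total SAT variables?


BMC unrolls to depth k, creating one copy of each state var for steps 0..k.
Step count = 36 + 1 = 37 (steps 0 through 36)
Vars per step = 28
Total = 28 * 37 = 1036

1036


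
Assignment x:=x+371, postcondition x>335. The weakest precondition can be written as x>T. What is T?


Formula: wp(x:=E, P) = P[E/x] (substitute E for x in postcondition)
Step 1: Postcondition: x>335
Step 2: Substitute x+371 for x: x+371>335
Step 3: Solve for x: x > 335-371 = -36

-36


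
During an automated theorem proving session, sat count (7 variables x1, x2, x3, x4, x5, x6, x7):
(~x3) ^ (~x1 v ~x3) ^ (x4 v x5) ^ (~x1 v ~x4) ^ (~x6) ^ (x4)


CNF with 6 clauses over 7 vars (128 assignments).
An assignment satisfies CNF iff every clause has >=1 true literal.
Check each row (bits = x1,x2,x3,x4,x5,x6,x7; clause T/F shown):
  row 0 [0000000]: clauses=TTFTTF -> 0
  row 1 [0000001]: clauses=TTFTTF -> 0
  row 2 [0000010]: clauses=TTFTFF -> 0
  row 3 [0000011]: clauses=TTFTFF -> 0
  row 4 [0000100]: clauses=TTTTTF -> 0
  (every remaining row is evaluated the same way; all 128 results are listed next)
Full result column, 8 rows per line (x1,x2,x3,x4 fixed per line; x5,x6,x7 runs 000..111 left to right):
  rows 0-7 [x1,x2,x3,x4=0000]: 00000000  (ones: 0)
  rows 8-15 [x1,x2,x3,x4=0001]: 11001100  (ones: 4)
  rows 16-23 [x1,x2,x3,x4=0010]: 00000000  (ones: 0)
  rows 24-31 [x1,x2,x3,x4=0011]: 00000000  (ones: 0)
  rows 32-39 [x1,x2,x3,x4=0100]: 00000000  (ones: 0)
  rows 40-47 [x1,x2,x3,x4=0101]: 11001100  (ones: 4)
  rows 48-55 [x1,x2,x3,x4=0110]: 00000000  (ones: 0)
  rows 56-63 [x1,x2,x3,x4=0111]: 00000000  (ones: 0)
  rows 64-71 [x1,x2,x3,x4=1000]: 00000000  (ones: 0)
  rows 72-79 [x1,x2,x3,x4=1001]: 00000000  (ones: 0)
  rows 80-87 [x1,x2,x3,x4=1010]: 00000000  (ones: 0)
  rows 88-95 [x1,x2,x3,x4=1011]: 00000000  (ones: 0)
  rows 96-103 [x1,x2,x3,x4=1100]: 00000000  (ones: 0)
  rows 104-111 [x1,x2,x3,x4=1101]: 00000000  (ones: 0)
  rows 112-119 [x1,x2,x3,x4=1110]: 00000000  (ones: 0)
  rows 120-127 [x1,x2,x3,x4=1111]: 00000000  (ones: 0)
Satisfying assignments = 0+4+0+0+0+4+0+0+0+0+0+0+0+0+0+0 = 8

8


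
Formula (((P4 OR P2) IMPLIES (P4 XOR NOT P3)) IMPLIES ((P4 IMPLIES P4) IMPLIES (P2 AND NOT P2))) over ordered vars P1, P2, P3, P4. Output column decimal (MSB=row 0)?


Formula: (((P4 OR P2) IMPLIES (P4 XOR NOT P3)) IMPLIES ((P4 IMPLIES P4) IMPLIES (P2 AND NOT P2))) over P1, P2, P3, P4 (16 rows)
Evaluate each row (bits = P1,P2,P3,P4, MSB first):
  row 0 [0000]: (((0 OR 0) IMPLIES (0 XOR NOT 0)) IMPLIES ((0 IMPLIES 0) IMPLIES (0 AND NOT 0))) -> 0
  row 1 [0001]: (((1 OR 0) IMPLIES (1 XOR NOT 0)) IMPLIES ((1 IMPLIES 1) IMPLIES (0 AND NOT 0))) -> 1
  row 2 [0010]: (((0 OR 0) IMPLIES (0 XOR NOT 1)) IMPLIES ((0 IMPLIES 0) IMPLIES (0 AND NOT 0))) -> 0
  row 3 [0011]: (((1 OR 0) IMPLIES (1 XOR NOT 1)) IMPLIES ((1 IMPLIES 1) IMPLIES (0 AND NOT 0))) -> 0
  row 4 [0100]: (((0 OR 1) IMPLIES (0 XOR NOT 0)) IMPLIES ((0 IMPLIES 0) IMPLIES (1 AND NOT 1))) -> 0
  row 5 [0101]: (((1 OR 1) IMPLIES (1 XOR NOT 0)) IMPLIES ((1 IMPLIES 1) IMPLIES (1 AND NOT 1))) -> 1
  row 6 [0110]: (((0 OR 1) IMPLIES (0 XOR NOT 1)) IMPLIES ((0 IMPLIES 0) IMPLIES (1 AND NOT 1))) -> 1
  row 7 [0111]: (((1 OR 1) IMPLIES (1 XOR NOT 1)) IMPLIES ((1 IMPLIES 1) IMPLIES (1 AND NOT 1))) -> 0
  row 8 [1000]: (((0 OR 0) IMPLIES (0 XOR NOT 0)) IMPLIES ((0 IMPLIES 0) IMPLIES (0 AND NOT 0))) -> 0
  row 9 [1001]: (((1 OR 0) IMPLIES (1 XOR NOT 0)) IMPLIES ((1 IMPLIES 1) IMPLIES (0 AND NOT 0))) -> 1
  row 10 [1010]: (((0 OR 0) IMPLIES (0 XOR NOT 1)) IMPLIES ((0 IMPLIES 0) IMPLIES (0 AND NOT 0))) -> 0
  row 11 [1011]: (((1 OR 0) IMPLIES (1 XOR NOT 1)) IMPLIES ((1 IMPLIES 1) IMPLIES (0 AND NOT 0))) -> 0
  row 12 [1100]: (((0 OR 1) IMPLIES (0 XOR NOT 0)) IMPLIES ((0 IMPLIES 0) IMPLIES (1 AND NOT 1))) -> 0
  row 13 [1101]: (((1 OR 1) IMPLIES (1 XOR NOT 0)) IMPLIES ((1 IMPLIES 1) IMPLIES (1 AND NOT 1))) -> 1
  row 14 [1110]: (((0 OR 1) IMPLIES (0 XOR NOT 1)) IMPLIES ((0 IMPLIES 0) IMPLIES (1 AND NOT 1))) -> 1
  row 15 [1111]: (((1 OR 1) IMPLIES (1 XOR NOT 1)) IMPLIES ((1 IMPLIES 1) IMPLIES (1 AND NOT 1))) -> 0
Full result column, 4 rows per line (P1,P2 fixed per line; P3,P4 runs 00..11 left to right):
  rows 0-3 [P1,P2=00]: 0100  = hex 4
  rows 4-7 [P1,P2=01]: 0110  = hex 6
  rows 8-11 [P1,P2=10]: 0100  = hex 4
  rows 12-15 [P1,P2=11]: 0110  = hex 6
Output column (row 0 .. row 15) = 0100011001000110
Output column grouped in 4s = 0100 0110 0100 0110 = 0x4646
Convert to decimal digit by digit (value = value*16 + digit):
  4 -> 4
  4*16 + 6 = 70
  70*16 + 4 = 1124
  1124*16 + 6 = 17990
Decimal = 17990

17990


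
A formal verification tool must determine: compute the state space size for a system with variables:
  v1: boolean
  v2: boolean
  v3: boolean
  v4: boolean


State space = product of domain sizes of all variables.
Domain sizes:
  v1 (boolean): 2
  v2 (boolean): 2
  v3 (boolean): 2
  v4 (boolean): 2
Product = 2 * 2 * 2 * 2 = 16

16


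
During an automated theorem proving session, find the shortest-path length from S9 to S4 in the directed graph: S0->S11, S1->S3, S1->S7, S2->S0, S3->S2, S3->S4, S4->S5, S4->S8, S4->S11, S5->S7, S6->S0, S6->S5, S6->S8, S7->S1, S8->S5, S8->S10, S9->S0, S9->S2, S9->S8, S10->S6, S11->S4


BFS layer-by-layer from S9:
  dist 0: {S9}
  dist 1: {S0, S2, S8}
  dist 2: {S5, S10, S11}
  dist 3: {S4, S6, S7}
  -> S4 reached at distance 3
Shortest path length = 3

3


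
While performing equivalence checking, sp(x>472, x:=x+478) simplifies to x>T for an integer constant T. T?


Formula: sp(P, x:=E) = exists old_x. (x = E[old_x/x]) AND P[old_x/x] (old_x is the value of x before the assignment; eliminate old_x by solving x = E[old_x/x] for old_x)
Step 1: Precondition P: x>472, i.e. old_x > 472
Step 2: Assignment gives x = old_x + 478, so old_x = x - 478
Step 3: Substitute into P: x - 478 > 472
Step 4: Simplify: x > 472+478 = 950

950


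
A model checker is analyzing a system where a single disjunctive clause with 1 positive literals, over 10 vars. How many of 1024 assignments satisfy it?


Step 1: Total=2^10=1024
Step 2: Unsat when all 1 false: 2^9=512
Step 3: Sat=1024-512=512

512


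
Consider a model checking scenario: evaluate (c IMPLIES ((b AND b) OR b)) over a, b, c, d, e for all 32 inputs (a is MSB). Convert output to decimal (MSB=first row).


Formula: (c IMPLIES ((b AND b) OR b)) over a, b, c, d, e (32 rows)
Evaluate each row (bits = a,b,c,d,e, MSB first):
  row 0 [00000]: (0 IMPLIES ((0 AND 0) OR 0)) -> 1
  row 1 [00001]: (0 IMPLIES ((0 AND 0) OR 0)) -> 1
  row 2 [00010]: (0 IMPLIES ((0 AND 0) OR 0)) -> 1
  row 3 [00011]: (0 IMPLIES ((0 AND 0) OR 0)) -> 1
  row 4 [00100]: (1 IMPLIES ((0 AND 0) OR 0)) -> 0
  row 5 [00101]: (1 IMPLIES ((0 AND 0) OR 0)) -> 0
  row 6 [00110]: (1 IMPLIES ((0 AND 0) OR 0)) -> 0
  row 7 [00111]: (1 IMPLIES ((0 AND 0) OR 0)) -> 0
  row 8 [01000]: (0 IMPLIES ((1 AND 1) OR 1)) -> 1
  row 9 [01001]: (0 IMPLIES ((1 AND 1) OR 1)) -> 1
  row 10 [01010]: (0 IMPLIES ((1 AND 1) OR 1)) -> 1
  row 11 [01011]: (0 IMPLIES ((1 AND 1) OR 1)) -> 1
  row 12 [01100]: (1 IMPLIES ((1 AND 1) OR 1)) -> 1
  row 13 [01101]: (1 IMPLIES ((1 AND 1) OR 1)) -> 1
  row 14 [01110]: (1 IMPLIES ((1 AND 1) OR 1)) -> 1
  row 15 [01111]: (1 IMPLIES ((1 AND 1) OR 1)) -> 1
  row 16 [10000]: (0 IMPLIES ((0 AND 0) OR 0)) -> 1
  row 17 [10001]: (0 IMPLIES ((0 AND 0) OR 0)) -> 1
  row 18 [10010]: (0 IMPLIES ((0 AND 0) OR 0)) -> 1
  row 19 [10011]: (0 IMPLIES ((0 AND 0) OR 0)) -> 1
  row 20 [10100]: (1 IMPLIES ((0 AND 0) OR 0)) -> 0
  row 21 [10101]: (1 IMPLIES ((0 AND 0) OR 0)) -> 0
  row 22 [10110]: (1 IMPLIES ((0 AND 0) OR 0)) -> 0
  row 23 [10111]: (1 IMPLIES ((0 AND 0) OR 0)) -> 0
  row 24 [11000]: (0 IMPLIES ((1 AND 1) OR 1)) -> 1
  row 25 [11001]: (0 IMPLIES ((1 AND 1) OR 1)) -> 1
  row 26 [11010]: (0 IMPLIES ((1 AND 1) OR 1)) -> 1
  row 27 [11011]: (0 IMPLIES ((1 AND 1) OR 1)) -> 1
  row 28 [11100]: (1 IMPLIES ((1 AND 1) OR 1)) -> 1
  row 29 [11101]: (1 IMPLIES ((1 AND 1) OR 1)) -> 1
  row 30 [11110]: (1 IMPLIES ((1 AND 1) OR 1)) -> 1
  row 31 [11111]: (1 IMPLIES ((1 AND 1) OR 1)) -> 1
Full result column, 4 rows per line (a,b,c fixed per line; d,e runs 00..11 left to right):
  rows 0-3 [a,b,c=000]: 1111  = hex F
  rows 4-7 [a,b,c=001]: 0000  = hex 0
  rows 8-11 [a,b,c=010]: 1111  = hex F
  rows 12-15 [a,b,c=011]: 1111  = hex F
  rows 16-19 [a,b,c=100]: 1111  = hex F
  rows 20-23 [a,b,c=101]: 0000  = hex 0
  rows 24-27 [a,b,c=110]: 1111  = hex F
  rows 28-31 [a,b,c=111]: 1111  = hex F
Output column (row 0 .. row 31) = 11110000111111111111000011111111
Output column grouped in 4s = 1111 0000 1111 1111 1111 0000 1111 1111 = 0xF0FFF0FF
Convert to decimal digit by digit (value = value*16 + digit):
  F -> 15
  15*16 + 0 = 240
  240*16 + 15 (F) = 3855
  3855*16 + 15 (F) = 61695
  61695*16 + 15 (F) = 987135
  987135*16 + 0 = 15794160
  15794160*16 + 15 (F) = 252706575
  252706575*16 + 15 (F) = 4043305215
Decimal = 4043305215

4043305215


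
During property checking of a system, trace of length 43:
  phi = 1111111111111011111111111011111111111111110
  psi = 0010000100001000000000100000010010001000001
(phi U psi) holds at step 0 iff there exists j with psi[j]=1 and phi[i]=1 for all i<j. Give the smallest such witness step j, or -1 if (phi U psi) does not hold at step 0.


(phi U psi) at 0: need smallest j with psi[j]=1 and phi[i]=1 for all i in [0,j).
Scan from step 0:
  step 0: phi=1, psi=0 -> continue
  step 1: phi=1, psi=0 -> continue
  step 2: psi=1 and phi held for [0,2) -> witness found
Witness step = 2

2


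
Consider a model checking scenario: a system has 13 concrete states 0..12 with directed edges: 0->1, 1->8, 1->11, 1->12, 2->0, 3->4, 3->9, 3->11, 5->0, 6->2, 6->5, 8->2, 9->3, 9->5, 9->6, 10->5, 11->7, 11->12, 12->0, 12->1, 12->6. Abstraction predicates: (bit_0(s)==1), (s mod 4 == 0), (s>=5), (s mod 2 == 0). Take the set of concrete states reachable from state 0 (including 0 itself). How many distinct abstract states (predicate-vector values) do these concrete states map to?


BFS from 0:
Concrete reachable: {0, 1, 2, 5, 6, 7, 8, 11, 12}
Abstract via predicates (bit_0(s)==1), (s mod 4 == 0), (s>=5), (s mod 2 == 0):
  (0,0,0,1) <- {2}
  (0,0,1,1) <- {6}
  (0,1,0,1) <- {0}
  (0,1,1,1) <- {8, 12}
  (1,0,0,0) <- {1}
  (1,0,1,0) <- {5, 7, 11}
Distinct abstract states = 6

6


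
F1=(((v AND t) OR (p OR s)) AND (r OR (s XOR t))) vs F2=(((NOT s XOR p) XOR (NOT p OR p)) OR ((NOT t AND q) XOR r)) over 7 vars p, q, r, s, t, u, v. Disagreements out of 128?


F1 = (((v AND t) OR (p OR s)) AND (r OR (s XOR t)))
F2 = (((NOT s XOR p) XOR (NOT p OR p)) OR ((NOT t AND q) XOR r))
Evaluate both on each of 128 rows (bits = p,q,r,s,t,u,v):
  row 0 [0000000]: F1=0 F2=0 -> 0
  row 1 [0000001]: F1=0 F2=0 -> 0
  row 2 [0000010]: F1=0 F2=0 -> 0
  row 3 [0000011]: F1=0 F2=0 -> 0
  row 4 [0000100]: F1=0 F2=0 -> 0
  (every remaining row is evaluated the same way; all 128 results are listed next)
Full result column, 8 rows per line (p,q,r,s fixed per line; t,u,v runs 000..111 left to right):
  rows 0-7 [p,q,r,s=0000]: 00000101  (ones: 2)
  rows 8-15 [p,q,r,s=0001]: 00001111  (ones: 4)
  rows 16-23 [p,q,r,s=0010]: 11111010  (ones: 6)
  rows 24-31 [p,q,r,s=0011]: 00000000  (ones: 0)
  rows 32-39 [p,q,r,s=0100]: 11110101  (ones: 6)
  rows 40-47 [p,q,r,s=0101]: 00001111  (ones: 4)
  rows 48-55 [p,q,r,s=0110]: 00001010  (ones: 2)
  rows 56-63 [p,q,r,s=0111]: 00000000  (ones: 0)
  rows 64-71 [p,q,r,s=1000]: 11110000  (ones: 4)
  rows 72-79 [p,q,r,s=1001]: 11110000  (ones: 4)
  rows 80-87 [p,q,r,s=1010]: 00000000  (ones: 0)
  rows 88-95 [p,q,r,s=1011]: 00000000  (ones: 0)
  rows 96-103 [p,q,r,s=1100]: 11110000  (ones: 4)
  rows 104-111 [p,q,r,s=1101]: 00000000  (ones: 0)
  rows 112-119 [p,q,r,s=1110]: 00000000  (ones: 0)
  rows 120-127 [p,q,r,s=1111]: 11110000  (ones: 4)
Disagreements = 2+4+6+0+6+4+2+0+4+4+0+0+4+0+0+4 = 40

40


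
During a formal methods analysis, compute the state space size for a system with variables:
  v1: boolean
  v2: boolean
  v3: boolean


State space = product of domain sizes of all variables.
Domain sizes:
  v1 (boolean): 2
  v2 (boolean): 2
  v3 (boolean): 2
Product = 2 * 2 * 2 = 8

8


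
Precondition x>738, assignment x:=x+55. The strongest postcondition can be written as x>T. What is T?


Formula: sp(P, x:=E) = exists old_x. (x = E[old_x/x]) AND P[old_x/x] (old_x is the value of x before the assignment; eliminate old_x by solving x = E[old_x/x] for old_x)
Step 1: Precondition P: x>738, i.e. old_x > 738
Step 2: Assignment gives x = old_x + 55, so old_x = x - 55
Step 3: Substitute into P: x - 55 > 738
Step 4: Simplify: x > 738+55 = 793

793


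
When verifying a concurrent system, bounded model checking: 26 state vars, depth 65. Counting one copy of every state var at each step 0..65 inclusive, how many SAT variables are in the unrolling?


BMC unrolls to depth k, creating one copy of each state var for steps 0..k.
Step count = 65 + 1 = 66 (steps 0 through 65)
Vars per step = 26
Total = 26 * 66 = 1716

1716


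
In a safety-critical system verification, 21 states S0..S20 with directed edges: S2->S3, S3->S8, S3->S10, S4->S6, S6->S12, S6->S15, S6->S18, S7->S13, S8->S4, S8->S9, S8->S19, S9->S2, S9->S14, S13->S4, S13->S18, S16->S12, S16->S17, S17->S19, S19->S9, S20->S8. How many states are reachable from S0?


BFS from S0:
  layer 0: {S0}
Reachable set: {S0}
Count = 1

1


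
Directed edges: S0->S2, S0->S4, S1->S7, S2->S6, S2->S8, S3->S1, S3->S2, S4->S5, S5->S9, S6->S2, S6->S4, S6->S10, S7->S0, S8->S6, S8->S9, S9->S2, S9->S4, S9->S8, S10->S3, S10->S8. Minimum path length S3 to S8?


BFS layer-by-layer from S3:
  dist 0: {S3}
  dist 1: {S1, S2}
  dist 2: {S6, S7, S8}
  -> S8 reached at distance 2
Shortest path length = 2

2


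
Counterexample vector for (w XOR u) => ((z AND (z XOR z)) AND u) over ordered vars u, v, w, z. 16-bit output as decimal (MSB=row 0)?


F1 = (w XOR u)
F2 = ((z AND (z XOR z)) AND u)
Counterexample to F1=>F2 is where F1=1 and F2=0.
Evaluate each row (bits = u,v,w,z, MSB first):
  row 0 [0000]: F1=0 F2=0 -> F1&~F2 -> 0
  row 1 [0001]: F1=0 F2=0 -> F1&~F2 -> 0
  row 2 [0010]: F1=1 F2=0 -> F1&~F2 -> 1
  row 3 [0011]: F1=1 F2=0 -> F1&~F2 -> 1
  row 4 [0100]: F1=0 F2=0 -> F1&~F2 -> 0
  row 5 [0101]: F1=0 F2=0 -> F1&~F2 -> 0
  row 6 [0110]: F1=1 F2=0 -> F1&~F2 -> 1
  row 7 [0111]: F1=1 F2=0 -> F1&~F2 -> 1
  row 8 [1000]: F1=1 F2=0 -> F1&~F2 -> 1
  row 9 [1001]: F1=1 F2=0 -> F1&~F2 -> 1
  row 10 [1010]: F1=0 F2=0 -> F1&~F2 -> 0
  row 11 [1011]: F1=0 F2=0 -> F1&~F2 -> 0
  row 12 [1100]: F1=1 F2=0 -> F1&~F2 -> 1
  row 13 [1101]: F1=1 F2=0 -> F1&~F2 -> 1
  row 14 [1110]: F1=0 F2=0 -> F1&~F2 -> 0
  row 15 [1111]: F1=0 F2=0 -> F1&~F2 -> 0
Full result column, 4 rows per line (u,v fixed per line; w,z runs 00..11 left to right):
  rows 0-3 [u,v=00]: 0011  = hex 3
  rows 4-7 [u,v=01]: 0011  = hex 3
  rows 8-11 [u,v=10]: 1100  = hex C
  rows 12-15 [u,v=11]: 1100  = hex C
Counterexample vector (row 0 .. row 15) = 0011001111001100
Output column grouped in 4s = 0011 0011 1100 1100 = 0x33CC
Convert to decimal digit by digit (value = value*16 + digit):
  3 -> 3
  3*16 + 3 = 51
  51*16 + 12 (C) = 828
  828*16 + 12 (C) = 13260
Decimal = 13260

13260


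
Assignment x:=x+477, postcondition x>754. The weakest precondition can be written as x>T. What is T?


Formula: wp(x:=E, P) = P[E/x] (substitute E for x in postcondition)
Step 1: Postcondition: x>754
Step 2: Substitute x+477 for x: x+477>754
Step 3: Solve for x: x > 754-477 = 277

277


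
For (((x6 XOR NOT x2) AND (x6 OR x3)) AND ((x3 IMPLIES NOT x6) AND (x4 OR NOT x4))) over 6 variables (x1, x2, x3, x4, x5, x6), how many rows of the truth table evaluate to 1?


Formula: (((x6 XOR NOT x2) AND (x6 OR x3)) AND ((x3 IMPLIES NOT x6) AND (x4 OR NOT x4))) over 6 vars (64 rows)
Evaluate each row (x1, x2, x3, x4, x5, x6 as bits, MSB first):
  row 0 [000000]: (((0 XOR NOT 0) AND (0 OR 0)) AND ((0 IMPLIES NOT 0) AND (0 OR NOT 0))) -> 0
  row 1 [000001]: (((1 XOR NOT 0) AND (1 OR 0)) AND ((0 IMPLIES NOT 1) AND (0 OR NOT 0))) -> 0
  row 2 [000010]: (((0 XOR NOT 0) AND (0 OR 0)) AND ((0 IMPLIES NOT 0) AND (0 OR NOT 0))) -> 0
  row 3 [000011]: (((1 XOR NOT 0) AND (1 OR 0)) AND ((0 IMPLIES NOT 1) AND (0 OR NOT 0))) -> 0
  row 4 [000100]: (((0 XOR NOT 0) AND (0 OR 0)) AND ((0 IMPLIES NOT 0) AND (1 OR NOT 1))) -> 0
  (every remaining row is evaluated the same way; all 64 results are listed next)
Full result column, 8 rows per line (x1,x2,x3 fixed per line; x4,x5,x6 runs 000..111 left to right):
  rows 0-7 [x1,x2,x3=000]: 00000000  (ones: 0)
  rows 8-15 [x1,x2,x3=001]: 10101010  (ones: 4)
  rows 16-23 [x1,x2,x3=010]: 01010101  (ones: 4)
  rows 24-31 [x1,x2,x3=011]: 00000000  (ones: 0)
  rows 32-39 [x1,x2,x3=100]: 00000000  (ones: 0)
  rows 40-47 [x1,x2,x3=101]: 10101010  (ones: 4)
  rows 48-55 [x1,x2,x3=110]: 01010101  (ones: 4)
  rows 56-63 [x1,x2,x3=111]: 00000000  (ones: 0)
Count of 1-rows = 0+4+4+0+0+4+4+0 = 16

16


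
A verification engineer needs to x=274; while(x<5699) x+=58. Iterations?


Step 1: x goes from 274 toward 5699 by 58; the body runs while x<5699, so iterations = ceil((bound-start)/step)
Step 2: Distance=5425
Step 3: ceil(5425/58)=94

94


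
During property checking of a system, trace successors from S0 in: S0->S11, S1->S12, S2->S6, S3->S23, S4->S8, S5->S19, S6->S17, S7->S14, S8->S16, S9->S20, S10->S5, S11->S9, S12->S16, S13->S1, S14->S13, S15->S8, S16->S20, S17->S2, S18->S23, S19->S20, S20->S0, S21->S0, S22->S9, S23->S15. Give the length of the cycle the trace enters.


Trace from S0 until a state repeats:
  S0 -> S11 -> S9 -> S20 -> S0
S0 first seen at step 0, revisited at step 4.
Cycle length = 4 - 0 = 4

4


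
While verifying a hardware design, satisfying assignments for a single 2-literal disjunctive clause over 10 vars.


Step 1: Total=2^10=1024
Step 2: Unsat when all 2 false: 2^8=256
Step 3: Sat=1024-256=768

768


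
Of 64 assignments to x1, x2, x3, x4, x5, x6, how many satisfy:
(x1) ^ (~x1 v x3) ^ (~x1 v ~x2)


CNF with 3 clauses over 6 vars (64 assignments).
An assignment satisfies CNF iff every clause has >=1 true literal.
Check each row (bits = x1,x2,x3,x4,x5,x6; clause T/F shown):
  row 0 [000000]: clauses=FTT -> 0
  row 1 [000001]: clauses=FTT -> 0
  row 2 [000010]: clauses=FTT -> 0
  row 3 [000011]: clauses=FTT -> 0
  row 4 [000100]: clauses=FTT -> 0
  (every remaining row is evaluated the same way; all 64 results are listed next)
Full result column, 8 rows per line (x1,x2,x3 fixed per line; x4,x5,x6 runs 000..111 left to right):
  rows 0-7 [x1,x2,x3=000]: 00000000  (ones: 0)
  rows 8-15 [x1,x2,x3=001]: 00000000  (ones: 0)
  rows 16-23 [x1,x2,x3=010]: 00000000  (ones: 0)
  rows 24-31 [x1,x2,x3=011]: 00000000  (ones: 0)
  rows 32-39 [x1,x2,x3=100]: 00000000  (ones: 0)
  rows 40-47 [x1,x2,x3=101]: 11111111  (ones: 8)
  rows 48-55 [x1,x2,x3=110]: 00000000  (ones: 0)
  rows 56-63 [x1,x2,x3=111]: 00000000  (ones: 0)
Satisfying assignments = 0+0+0+0+0+8+0+0 = 8

8


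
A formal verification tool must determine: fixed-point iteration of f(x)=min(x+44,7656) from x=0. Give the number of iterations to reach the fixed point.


Step 1: x=0, cap=7656, increment=44
Step 2: x grows by 44 each step until capped at 7656; fixed point is x=7656
Step 3: iterations = ceil(7656/44) = 174

174


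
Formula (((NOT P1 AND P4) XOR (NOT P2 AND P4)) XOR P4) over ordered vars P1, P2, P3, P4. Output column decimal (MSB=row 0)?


Formula: (((NOT P1 AND P4) XOR (NOT P2 AND P4)) XOR P4) over P1, P2, P3, P4 (16 rows)
Evaluate each row (bits = P1,P2,P3,P4, MSB first):
  row 0 [0000]: (((NOT 0 AND 0) XOR (NOT 0 AND 0)) XOR 0) -> 0
  row 1 [0001]: (((NOT 0 AND 1) XOR (NOT 0 AND 1)) XOR 1) -> 1
  row 2 [0010]: (((NOT 0 AND 0) XOR (NOT 0 AND 0)) XOR 0) -> 0
  row 3 [0011]: (((NOT 0 AND 1) XOR (NOT 0 AND 1)) XOR 1) -> 1
  row 4 [0100]: (((NOT 0 AND 0) XOR (NOT 1 AND 0)) XOR 0) -> 0
  row 5 [0101]: (((NOT 0 AND 1) XOR (NOT 1 AND 1)) XOR 1) -> 0
  row 6 [0110]: (((NOT 0 AND 0) XOR (NOT 1 AND 0)) XOR 0) -> 0
  row 7 [0111]: (((NOT 0 AND 1) XOR (NOT 1 AND 1)) XOR 1) -> 0
  row 8 [1000]: (((NOT 1 AND 0) XOR (NOT 0 AND 0)) XOR 0) -> 0
  row 9 [1001]: (((NOT 1 AND 1) XOR (NOT 0 AND 1)) XOR 1) -> 0
  row 10 [1010]: (((NOT 1 AND 0) XOR (NOT 0 AND 0)) XOR 0) -> 0
  row 11 [1011]: (((NOT 1 AND 1) XOR (NOT 0 AND 1)) XOR 1) -> 0
  row 12 [1100]: (((NOT 1 AND 0) XOR (NOT 1 AND 0)) XOR 0) -> 0
  row 13 [1101]: (((NOT 1 AND 1) XOR (NOT 1 AND 1)) XOR 1) -> 1
  row 14 [1110]: (((NOT 1 AND 0) XOR (NOT 1 AND 0)) XOR 0) -> 0
  row 15 [1111]: (((NOT 1 AND 1) XOR (NOT 1 AND 1)) XOR 1) -> 1
Full result column, 4 rows per line (P1,P2 fixed per line; P3,P4 runs 00..11 left to right):
  rows 0-3 [P1,P2=00]: 0101  = hex 5
  rows 4-7 [P1,P2=01]: 0000  = hex 0
  rows 8-11 [P1,P2=10]: 0000  = hex 0
  rows 12-15 [P1,P2=11]: 0101  = hex 5
Output column (row 0 .. row 15) = 0101000000000101
Output column grouped in 4s = 0101 0000 0000 0101 = 0x5005
Convert to decimal digit by digit (value = value*16 + digit):
  5 -> 5
  5*16 + 0 = 80
  80*16 + 0 = 1280
  1280*16 + 5 = 20485
Decimal = 20485

20485


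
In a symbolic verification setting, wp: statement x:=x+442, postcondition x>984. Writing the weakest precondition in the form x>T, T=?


Formula: wp(x:=E, P) = P[E/x] (substitute E for x in postcondition)
Step 1: Postcondition: x>984
Step 2: Substitute x+442 for x: x+442>984
Step 3: Solve for x: x > 984-442 = 542

542


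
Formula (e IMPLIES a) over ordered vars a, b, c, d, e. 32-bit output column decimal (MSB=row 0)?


Formula: (e IMPLIES a) over a, b, c, d, e (32 rows)
Evaluate each row (bits = a,b,c,d,e, MSB first):
  row 0 [00000]: (0 IMPLIES 0) -> 1
  row 1 [00001]: (1 IMPLIES 0) -> 0
  row 2 [00010]: (0 IMPLIES 0) -> 1
  row 3 [00011]: (1 IMPLIES 0) -> 0
  row 4 [00100]: (0 IMPLIES 0) -> 1
  row 5 [00101]: (1 IMPLIES 0) -> 0
  row 6 [00110]: (0 IMPLIES 0) -> 1
  row 7 [00111]: (1 IMPLIES 0) -> 0
  row 8 [01000]: (0 IMPLIES 0) -> 1
  row 9 [01001]: (1 IMPLIES 0) -> 0
  row 10 [01010]: (0 IMPLIES 0) -> 1
  row 11 [01011]: (1 IMPLIES 0) -> 0
  row 12 [01100]: (0 IMPLIES 0) -> 1
  row 13 [01101]: (1 IMPLIES 0) -> 0
  row 14 [01110]: (0 IMPLIES 0) -> 1
  row 15 [01111]: (1 IMPLIES 0) -> 0
  row 16 [10000]: (0 IMPLIES 1) -> 1
  row 17 [10001]: (1 IMPLIES 1) -> 1
  row 18 [10010]: (0 IMPLIES 1) -> 1
  row 19 [10011]: (1 IMPLIES 1) -> 1
  row 20 [10100]: (0 IMPLIES 1) -> 1
  row 21 [10101]: (1 IMPLIES 1) -> 1
  row 22 [10110]: (0 IMPLIES 1) -> 1
  row 23 [10111]: (1 IMPLIES 1) -> 1
  row 24 [11000]: (0 IMPLIES 1) -> 1
  row 25 [11001]: (1 IMPLIES 1) -> 1
  row 26 [11010]: (0 IMPLIES 1) -> 1
  row 27 [11011]: (1 IMPLIES 1) -> 1
  row 28 [11100]: (0 IMPLIES 1) -> 1
  row 29 [11101]: (1 IMPLIES 1) -> 1
  row 30 [11110]: (0 IMPLIES 1) -> 1
  row 31 [11111]: (1 IMPLIES 1) -> 1
Full result column, 4 rows per line (a,b,c fixed per line; d,e runs 00..11 left to right):
  rows 0-3 [a,b,c=000]: 1010  = hex A
  rows 4-7 [a,b,c=001]: 1010  = hex A
  rows 8-11 [a,b,c=010]: 1010  = hex A
  rows 12-15 [a,b,c=011]: 1010  = hex A
  rows 16-19 [a,b,c=100]: 1111  = hex F
  rows 20-23 [a,b,c=101]: 1111  = hex F
  rows 24-27 [a,b,c=110]: 1111  = hex F
  rows 28-31 [a,b,c=111]: 1111  = hex F
Output column (row 0 .. row 31) = 10101010101010101111111111111111
Output column grouped in 4s = 1010 1010 1010 1010 1111 1111 1111 1111 = 0xAAAAFFFF
Convert to decimal digit by digit (value = value*16 + digit):
  A -> 10
  10*16 + 10 (A) = 170
  170*16 + 10 (A) = 2730
  2730*16 + 10 (A) = 43690
  43690*16 + 15 (F) = 699055
  699055*16 + 15 (F) = 11184895
  11184895*16 + 15 (F) = 178958335
  178958335*16 + 15 (F) = 2863333375
Decimal = 2863333375

2863333375
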